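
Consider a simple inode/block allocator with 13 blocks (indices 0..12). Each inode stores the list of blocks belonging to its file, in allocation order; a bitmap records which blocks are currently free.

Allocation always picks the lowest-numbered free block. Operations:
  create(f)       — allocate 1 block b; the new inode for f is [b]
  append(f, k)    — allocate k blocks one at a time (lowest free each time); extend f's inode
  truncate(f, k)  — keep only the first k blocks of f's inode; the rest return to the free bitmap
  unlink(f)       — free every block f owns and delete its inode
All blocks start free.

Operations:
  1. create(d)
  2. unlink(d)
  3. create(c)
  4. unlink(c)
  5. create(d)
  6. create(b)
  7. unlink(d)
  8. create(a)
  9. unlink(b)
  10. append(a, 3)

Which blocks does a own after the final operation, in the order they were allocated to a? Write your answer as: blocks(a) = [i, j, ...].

blocks(a) = [0, 1, 2, 3]

after create(d) → d:[0]  free=[F............]
after unlink(d) →   free=[.............]
after create(c) → c:[0]  free=[F............]
after unlink(c) →   free=[.............]
after create(d) → d:[0]  free=[F............]
after create(b) → b:[1], d:[0]  free=[FF...........]
after unlink(d) → b:[1]  free=[.F...........]
after create(a) → a:[0], b:[1]  free=[FF...........]
after unlink(b) → a:[0]  free=[F............]
after append(a, 3) → a:[0, 1, 2, 3]  free=[FFFF.........]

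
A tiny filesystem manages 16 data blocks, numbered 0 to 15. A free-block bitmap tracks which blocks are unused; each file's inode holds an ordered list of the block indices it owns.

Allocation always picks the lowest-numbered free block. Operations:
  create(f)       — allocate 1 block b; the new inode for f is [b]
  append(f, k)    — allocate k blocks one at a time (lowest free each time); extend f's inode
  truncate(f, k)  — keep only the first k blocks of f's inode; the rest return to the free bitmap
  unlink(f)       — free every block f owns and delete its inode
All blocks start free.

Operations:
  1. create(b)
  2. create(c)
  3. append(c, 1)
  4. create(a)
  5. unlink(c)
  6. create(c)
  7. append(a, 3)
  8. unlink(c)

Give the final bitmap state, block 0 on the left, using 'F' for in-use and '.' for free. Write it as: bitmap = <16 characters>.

bitmap = F.FFFF..........

[1] create(b) — b=0 (map F...............)
[2] create(c) — b=0 c=1 (map FF..............)
[3] append(c, 1) — b=0 c=1,2 (map FFF.............)
[4] create(a) — a=3 b=0 c=1,2 (map FFFF............)
[5] unlink(c) — a=3 b=0 (map F..F............)
[6] create(c) — a=3 b=0 c=1 (map FF.F............)
[7] append(a, 3) — a=3,2,4,5 b=0 c=1 (map FFFFFF..........)
[8] unlink(c) — a=3,2,4,5 b=0 (map F.FFFF..........)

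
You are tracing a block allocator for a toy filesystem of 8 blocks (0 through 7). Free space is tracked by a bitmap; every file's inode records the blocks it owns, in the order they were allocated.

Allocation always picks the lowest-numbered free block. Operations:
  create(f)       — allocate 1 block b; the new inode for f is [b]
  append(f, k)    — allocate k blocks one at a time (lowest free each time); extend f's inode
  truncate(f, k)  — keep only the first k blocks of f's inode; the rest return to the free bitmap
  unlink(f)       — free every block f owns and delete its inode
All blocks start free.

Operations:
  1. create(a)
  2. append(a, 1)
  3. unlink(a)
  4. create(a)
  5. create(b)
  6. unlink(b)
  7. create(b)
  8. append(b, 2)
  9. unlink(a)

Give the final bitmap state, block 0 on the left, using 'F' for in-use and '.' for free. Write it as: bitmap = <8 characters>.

bitmap = .FFF....

after create(a) → a:[0]  free=[F.......]
after append(a, 1) → a:[0, 1]  free=[FF......]
after unlink(a) →   free=[........]
after create(a) → a:[0]  free=[F.......]
after create(b) → a:[0], b:[1]  free=[FF......]
after unlink(b) → a:[0]  free=[F.......]
after create(b) → a:[0], b:[1]  free=[FF......]
after append(b, 2) → a:[0], b:[1, 2, 3]  free=[FFFF....]
after unlink(a) → b:[1, 2, 3]  free=[.FFF....]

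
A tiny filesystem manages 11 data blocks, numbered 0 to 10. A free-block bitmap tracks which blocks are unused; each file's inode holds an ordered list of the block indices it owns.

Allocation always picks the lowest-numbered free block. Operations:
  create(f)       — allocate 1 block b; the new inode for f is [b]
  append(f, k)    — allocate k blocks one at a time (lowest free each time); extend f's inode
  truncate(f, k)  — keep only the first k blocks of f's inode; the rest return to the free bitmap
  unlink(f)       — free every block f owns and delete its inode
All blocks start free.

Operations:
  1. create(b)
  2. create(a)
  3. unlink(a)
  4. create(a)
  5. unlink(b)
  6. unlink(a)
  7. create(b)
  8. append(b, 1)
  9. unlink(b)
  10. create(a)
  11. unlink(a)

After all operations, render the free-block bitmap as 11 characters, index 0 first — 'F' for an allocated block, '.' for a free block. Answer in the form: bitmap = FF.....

bitmap = ...........

after create(b) → b:[0]  free=[F..........]
after create(a) → a:[1], b:[0]  free=[FF.........]
after unlink(a) → b:[0]  free=[F..........]
after create(a) → a:[1], b:[0]  free=[FF.........]
after unlink(b) → a:[1]  free=[.F.........]
after unlink(a) →   free=[...........]
after create(b) → b:[0]  free=[F..........]
after append(b, 1) → b:[0, 1]  free=[FF.........]
after unlink(b) →   free=[...........]
after create(a) → a:[0]  free=[F..........]
after unlink(a) →   free=[...........]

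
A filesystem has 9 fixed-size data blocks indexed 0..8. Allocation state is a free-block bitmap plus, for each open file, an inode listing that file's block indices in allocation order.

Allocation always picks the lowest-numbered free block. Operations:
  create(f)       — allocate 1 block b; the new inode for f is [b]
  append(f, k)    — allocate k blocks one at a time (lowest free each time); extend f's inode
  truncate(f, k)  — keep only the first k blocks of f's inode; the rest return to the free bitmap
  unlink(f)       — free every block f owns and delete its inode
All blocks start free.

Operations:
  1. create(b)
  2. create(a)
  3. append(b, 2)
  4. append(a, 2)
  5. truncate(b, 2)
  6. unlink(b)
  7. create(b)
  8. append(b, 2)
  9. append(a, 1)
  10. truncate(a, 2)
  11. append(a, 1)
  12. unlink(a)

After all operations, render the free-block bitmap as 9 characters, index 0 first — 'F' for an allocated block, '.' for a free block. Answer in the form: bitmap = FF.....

create(b): bitmap=F........ | b=[0]
create(a): bitmap=FF....... | a=[1] b=[0]
append(b, 2): bitmap=FFFF..... | a=[1] b=[0, 2, 3]
append(a, 2): bitmap=FFFFFF... | a=[1, 4, 5] b=[0, 2, 3]
truncate(b, 2): bitmap=FFF.FF... | a=[1, 4, 5] b=[0, 2]
unlink(b): bitmap=.F..FF... | a=[1, 4, 5]
create(b): bitmap=FF..FF... | a=[1, 4, 5] b=[0]
append(b, 2): bitmap=FFFFFF... | a=[1, 4, 5] b=[0, 2, 3]
append(a, 1): bitmap=FFFFFFF.. | a=[1, 4, 5, 6] b=[0, 2, 3]
truncate(a, 2): bitmap=FFFFF.... | a=[1, 4] b=[0, 2, 3]
append(a, 1): bitmap=FFFFFF... | a=[1, 4, 5] b=[0, 2, 3]
unlink(a): bitmap=F.FF..... | b=[0, 2, 3]

bitmap = F.FF.....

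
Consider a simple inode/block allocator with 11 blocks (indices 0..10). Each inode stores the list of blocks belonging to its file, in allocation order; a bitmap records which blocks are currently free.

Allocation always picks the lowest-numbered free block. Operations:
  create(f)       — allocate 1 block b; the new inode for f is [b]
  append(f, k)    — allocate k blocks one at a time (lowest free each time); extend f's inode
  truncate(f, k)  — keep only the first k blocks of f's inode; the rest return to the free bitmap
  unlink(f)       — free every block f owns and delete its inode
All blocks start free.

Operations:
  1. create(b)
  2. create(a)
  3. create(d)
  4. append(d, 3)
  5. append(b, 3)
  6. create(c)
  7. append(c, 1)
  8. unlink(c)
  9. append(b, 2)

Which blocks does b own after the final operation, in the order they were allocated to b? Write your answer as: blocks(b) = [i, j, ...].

blocks(b) = [0, 6, 7, 8, 9, 10]

create(b): bitmap=F.......... | b=[0]
create(a): bitmap=FF......... | a=[1] b=[0]
create(d): bitmap=FFF........ | a=[1] b=[0] d=[2]
append(d, 3): bitmap=FFFFFF..... | a=[1] b=[0] d=[2, 3, 4, 5]
append(b, 3): bitmap=FFFFFFFFF.. | a=[1] b=[0, 6, 7, 8] d=[2, 3, 4, 5]
create(c): bitmap=FFFFFFFFFF. | a=[1] b=[0, 6, 7, 8] c=[9] d=[2, 3, 4, 5]
append(c, 1): bitmap=FFFFFFFFFFF | a=[1] b=[0, 6, 7, 8] c=[9, 10] d=[2, 3, 4, 5]
unlink(c): bitmap=FFFFFFFFF.. | a=[1] b=[0, 6, 7, 8] d=[2, 3, 4, 5]
append(b, 2): bitmap=FFFFFFFFFFF | a=[1] b=[0, 6, 7, 8, 9, 10] d=[2, 3, 4, 5]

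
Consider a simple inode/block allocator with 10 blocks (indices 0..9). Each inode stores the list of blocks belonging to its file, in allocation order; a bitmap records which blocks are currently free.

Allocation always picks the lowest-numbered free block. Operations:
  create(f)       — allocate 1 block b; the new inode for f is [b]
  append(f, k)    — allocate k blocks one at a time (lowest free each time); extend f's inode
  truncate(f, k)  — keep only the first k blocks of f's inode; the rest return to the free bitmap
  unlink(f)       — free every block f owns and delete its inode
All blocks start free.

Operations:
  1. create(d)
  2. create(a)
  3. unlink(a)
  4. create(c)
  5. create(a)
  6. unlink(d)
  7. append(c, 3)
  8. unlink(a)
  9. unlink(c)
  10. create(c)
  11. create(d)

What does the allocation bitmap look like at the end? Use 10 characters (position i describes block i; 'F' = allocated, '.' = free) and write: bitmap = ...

bitmap = FF........

  1. create(d)  ⇒  F.........  {d→[0]}
  2. create(a)  ⇒  FF........  {a→[1]; d→[0]}
  3. unlink(a)  ⇒  F.........  {d→[0]}
  4. create(c)  ⇒  FF........  {c→[1]; d→[0]}
  5. create(a)  ⇒  FFF.......  {a→[2]; c→[1]; d→[0]}
  6. unlink(d)  ⇒  .FF.......  {a→[2]; c→[1]}
  7. append(c, 3)  ⇒  FFFFF.....  {a→[2]; c→[1, 0, 3, 4]}
  8. unlink(a)  ⇒  FF.FF.....  {c→[1, 0, 3, 4]}
  9. unlink(c)  ⇒  ..........  {}
  10. create(c)  ⇒  F.........  {c→[0]}
  11. create(d)  ⇒  FF........  {c→[0]; d→[1]}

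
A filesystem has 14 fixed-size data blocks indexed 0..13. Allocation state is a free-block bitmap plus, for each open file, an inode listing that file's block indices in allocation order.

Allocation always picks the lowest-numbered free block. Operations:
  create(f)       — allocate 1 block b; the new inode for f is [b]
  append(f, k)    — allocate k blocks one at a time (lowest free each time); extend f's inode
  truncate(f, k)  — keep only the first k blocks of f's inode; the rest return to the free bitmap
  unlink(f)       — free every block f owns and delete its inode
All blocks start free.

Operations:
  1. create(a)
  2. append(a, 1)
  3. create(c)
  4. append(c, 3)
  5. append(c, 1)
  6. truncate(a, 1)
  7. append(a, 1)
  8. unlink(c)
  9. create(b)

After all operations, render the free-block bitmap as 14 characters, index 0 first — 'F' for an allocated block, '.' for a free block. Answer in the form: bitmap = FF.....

bitmap = FFF...........

[1] create(a) — a=0 (map F.............)
[2] append(a, 1) — a=0,1 (map FF............)
[3] create(c) — a=0,1 c=2 (map FFF...........)
[4] append(c, 3) — a=0,1 c=2,3,4,5 (map FFFFFF........)
[5] append(c, 1) — a=0,1 c=2,3,4,5,6 (map FFFFFFF.......)
[6] truncate(a, 1) — a=0 c=2,3,4,5,6 (map F.FFFFF.......)
[7] append(a, 1) — a=0,1 c=2,3,4,5,6 (map FFFFFFF.......)
[8] unlink(c) — a=0,1 (map FF............)
[9] create(b) — a=0,1 b=2 (map FFF...........)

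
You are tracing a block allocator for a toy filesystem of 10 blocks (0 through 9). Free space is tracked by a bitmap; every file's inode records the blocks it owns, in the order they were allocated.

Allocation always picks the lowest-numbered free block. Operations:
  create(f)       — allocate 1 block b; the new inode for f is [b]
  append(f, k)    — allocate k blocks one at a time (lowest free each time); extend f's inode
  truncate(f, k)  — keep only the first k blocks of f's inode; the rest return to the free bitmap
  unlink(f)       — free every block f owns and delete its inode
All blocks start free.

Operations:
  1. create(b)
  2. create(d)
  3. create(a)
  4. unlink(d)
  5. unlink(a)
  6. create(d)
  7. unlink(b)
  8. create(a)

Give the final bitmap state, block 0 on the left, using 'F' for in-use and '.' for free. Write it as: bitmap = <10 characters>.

bitmap = FF........

  1. create(b)  ⇒  F.........  {b→[0]}
  2. create(d)  ⇒  FF........  {b→[0]; d→[1]}
  3. create(a)  ⇒  FFF.......  {a→[2]; b→[0]; d→[1]}
  4. unlink(d)  ⇒  F.F.......  {a→[2]; b→[0]}
  5. unlink(a)  ⇒  F.........  {b→[0]}
  6. create(d)  ⇒  FF........  {b→[0]; d→[1]}
  7. unlink(b)  ⇒  .F........  {d→[1]}
  8. create(a)  ⇒  FF........  {a→[0]; d→[1]}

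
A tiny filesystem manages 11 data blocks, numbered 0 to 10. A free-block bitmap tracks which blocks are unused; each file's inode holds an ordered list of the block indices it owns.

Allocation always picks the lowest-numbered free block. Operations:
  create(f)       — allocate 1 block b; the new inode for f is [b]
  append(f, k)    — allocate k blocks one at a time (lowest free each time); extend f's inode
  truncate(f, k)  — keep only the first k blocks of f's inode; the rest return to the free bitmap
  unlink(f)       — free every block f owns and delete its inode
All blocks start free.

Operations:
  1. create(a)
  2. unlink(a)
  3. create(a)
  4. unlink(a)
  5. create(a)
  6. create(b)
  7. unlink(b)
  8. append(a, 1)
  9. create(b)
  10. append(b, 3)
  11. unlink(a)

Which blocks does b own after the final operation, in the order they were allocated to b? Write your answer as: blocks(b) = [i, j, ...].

blocks(b) = [2, 3, 4, 5]

after create(a) → a:[0]  free=[F..........]
after unlink(a) →   free=[...........]
after create(a) → a:[0]  free=[F..........]
after unlink(a) →   free=[...........]
after create(a) → a:[0]  free=[F..........]
after create(b) → a:[0], b:[1]  free=[FF.........]
after unlink(b) → a:[0]  free=[F..........]
after append(a, 1) → a:[0, 1]  free=[FF.........]
after create(b) → a:[0, 1], b:[2]  free=[FFF........]
after append(b, 3) → a:[0, 1], b:[2, 3, 4, 5]  free=[FFFFFF.....]
after unlink(a) → b:[2, 3, 4, 5]  free=[..FFFF.....]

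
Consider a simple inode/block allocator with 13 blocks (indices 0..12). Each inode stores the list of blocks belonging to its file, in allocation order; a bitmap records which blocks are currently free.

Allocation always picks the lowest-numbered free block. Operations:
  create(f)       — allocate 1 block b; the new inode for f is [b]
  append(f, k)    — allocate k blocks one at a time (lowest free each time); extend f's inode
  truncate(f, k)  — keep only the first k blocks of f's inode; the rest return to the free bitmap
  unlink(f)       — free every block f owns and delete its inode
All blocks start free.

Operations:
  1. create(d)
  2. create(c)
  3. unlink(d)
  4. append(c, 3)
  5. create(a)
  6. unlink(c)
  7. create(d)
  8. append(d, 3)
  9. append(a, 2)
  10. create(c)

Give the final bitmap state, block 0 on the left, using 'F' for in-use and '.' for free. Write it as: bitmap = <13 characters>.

create(d): bitmap=F............ | d=[0]
create(c): bitmap=FF........... | c=[1] d=[0]
unlink(d): bitmap=.F........... | c=[1]
append(c, 3): bitmap=FFFF......... | c=[1, 0, 2, 3]
create(a): bitmap=FFFFF........ | a=[4] c=[1, 0, 2, 3]
unlink(c): bitmap=....F........ | a=[4]
create(d): bitmap=F...F........ | a=[4] d=[0]
append(d, 3): bitmap=FFFFF........ | a=[4] d=[0, 1, 2, 3]
append(a, 2): bitmap=FFFFFFF...... | a=[4, 5, 6] d=[0, 1, 2, 3]
create(c): bitmap=FFFFFFFF..... | a=[4, 5, 6] c=[7] d=[0, 1, 2, 3]

bitmap = FFFFFFFF.....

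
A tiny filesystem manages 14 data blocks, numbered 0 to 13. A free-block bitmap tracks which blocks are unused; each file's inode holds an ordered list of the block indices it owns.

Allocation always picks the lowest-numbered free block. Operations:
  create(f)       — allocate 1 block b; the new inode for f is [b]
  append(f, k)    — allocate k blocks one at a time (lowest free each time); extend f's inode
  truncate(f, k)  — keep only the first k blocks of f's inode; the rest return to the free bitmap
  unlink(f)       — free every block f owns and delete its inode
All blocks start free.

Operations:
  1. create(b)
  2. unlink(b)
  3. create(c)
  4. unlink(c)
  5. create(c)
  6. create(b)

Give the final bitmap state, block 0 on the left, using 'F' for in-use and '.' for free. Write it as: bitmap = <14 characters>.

  1. create(b)  ⇒  F.............  {b→[0]}
  2. unlink(b)  ⇒  ..............  {}
  3. create(c)  ⇒  F.............  {c→[0]}
  4. unlink(c)  ⇒  ..............  {}
  5. create(c)  ⇒  F.............  {c→[0]}
  6. create(b)  ⇒  FF............  {b→[1]; c→[0]}

bitmap = FF............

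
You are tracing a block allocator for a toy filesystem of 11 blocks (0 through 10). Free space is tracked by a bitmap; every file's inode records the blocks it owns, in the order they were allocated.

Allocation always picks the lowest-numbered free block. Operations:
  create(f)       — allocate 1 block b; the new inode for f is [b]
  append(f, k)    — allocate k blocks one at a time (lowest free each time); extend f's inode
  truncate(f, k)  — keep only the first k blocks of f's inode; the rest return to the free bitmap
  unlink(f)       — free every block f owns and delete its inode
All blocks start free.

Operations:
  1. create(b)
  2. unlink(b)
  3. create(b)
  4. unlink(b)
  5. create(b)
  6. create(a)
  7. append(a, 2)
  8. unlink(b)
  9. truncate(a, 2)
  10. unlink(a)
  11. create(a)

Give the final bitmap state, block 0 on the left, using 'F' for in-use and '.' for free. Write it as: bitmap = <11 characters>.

[1] create(b) — b=0 (map F..........)
[2] unlink(b) —  (map ...........)
[3] create(b) — b=0 (map F..........)
[4] unlink(b) —  (map ...........)
[5] create(b) — b=0 (map F..........)
[6] create(a) — a=1 b=0 (map FF.........)
[7] append(a, 2) — a=1,2,3 b=0 (map FFFF.......)
[8] unlink(b) — a=1,2,3 (map .FFF.......)
[9] truncate(a, 2) — a=1,2 (map .FF........)
[10] unlink(a) —  (map ...........)
[11] create(a) — a=0 (map F..........)

bitmap = F..........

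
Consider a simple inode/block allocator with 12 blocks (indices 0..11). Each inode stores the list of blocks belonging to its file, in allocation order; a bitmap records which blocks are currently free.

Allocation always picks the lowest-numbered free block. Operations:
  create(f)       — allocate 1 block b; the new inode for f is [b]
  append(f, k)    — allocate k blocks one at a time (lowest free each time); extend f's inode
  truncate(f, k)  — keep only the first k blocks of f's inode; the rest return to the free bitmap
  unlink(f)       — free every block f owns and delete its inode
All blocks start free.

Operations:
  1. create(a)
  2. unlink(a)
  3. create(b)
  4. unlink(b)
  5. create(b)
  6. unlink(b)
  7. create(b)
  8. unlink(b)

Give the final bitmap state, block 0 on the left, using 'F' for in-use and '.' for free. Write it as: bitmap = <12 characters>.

create(a): bitmap=F........... | a=[0]
unlink(a): bitmap=............ | 
create(b): bitmap=F........... | b=[0]
unlink(b): bitmap=............ | 
create(b): bitmap=F........... | b=[0]
unlink(b): bitmap=............ | 
create(b): bitmap=F........... | b=[0]
unlink(b): bitmap=............ | 

bitmap = ............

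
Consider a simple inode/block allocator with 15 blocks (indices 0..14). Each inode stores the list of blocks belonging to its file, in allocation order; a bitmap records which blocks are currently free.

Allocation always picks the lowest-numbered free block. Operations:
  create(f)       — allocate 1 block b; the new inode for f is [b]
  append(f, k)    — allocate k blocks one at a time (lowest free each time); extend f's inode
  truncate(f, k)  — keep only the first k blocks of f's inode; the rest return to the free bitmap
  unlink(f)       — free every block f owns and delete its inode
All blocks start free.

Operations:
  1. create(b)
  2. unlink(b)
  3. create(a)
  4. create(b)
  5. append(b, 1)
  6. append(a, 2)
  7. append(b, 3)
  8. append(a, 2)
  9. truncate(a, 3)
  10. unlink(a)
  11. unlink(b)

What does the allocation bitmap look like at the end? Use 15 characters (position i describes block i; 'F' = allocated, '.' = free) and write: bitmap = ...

create(b): bitmap=F.............. | b=[0]
unlink(b): bitmap=............... | 
create(a): bitmap=F.............. | a=[0]
create(b): bitmap=FF............. | a=[0] b=[1]
append(b, 1): bitmap=FFF............ | a=[0] b=[1, 2]
append(a, 2): bitmap=FFFFF.......... | a=[0, 3, 4] b=[1, 2]
append(b, 3): bitmap=FFFFFFFF....... | a=[0, 3, 4] b=[1, 2, 5, 6, 7]
append(a, 2): bitmap=FFFFFFFFFF..... | a=[0, 3, 4, 8, 9] b=[1, 2, 5, 6, 7]
truncate(a, 3): bitmap=FFFFFFFF....... | a=[0, 3, 4] b=[1, 2, 5, 6, 7]
unlink(a): bitmap=.FF..FFF....... | b=[1, 2, 5, 6, 7]
unlink(b): bitmap=............... | 

bitmap = ...............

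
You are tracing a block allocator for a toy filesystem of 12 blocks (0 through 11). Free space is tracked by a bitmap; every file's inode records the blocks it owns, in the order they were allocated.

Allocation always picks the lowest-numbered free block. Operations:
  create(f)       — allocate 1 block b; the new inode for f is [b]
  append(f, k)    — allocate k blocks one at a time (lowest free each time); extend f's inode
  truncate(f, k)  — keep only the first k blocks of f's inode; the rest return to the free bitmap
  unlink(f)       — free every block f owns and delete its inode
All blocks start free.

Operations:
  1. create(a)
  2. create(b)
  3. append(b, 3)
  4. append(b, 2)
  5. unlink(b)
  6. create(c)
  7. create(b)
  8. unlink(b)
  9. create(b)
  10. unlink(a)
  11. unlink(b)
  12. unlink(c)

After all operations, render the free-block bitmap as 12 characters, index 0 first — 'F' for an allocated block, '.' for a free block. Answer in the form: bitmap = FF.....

bitmap = ............

[1] create(a) — a=0 (map F...........)
[2] create(b) — a=0 b=1 (map FF..........)
[3] append(b, 3) — a=0 b=1,2,3,4 (map FFFFF.......)
[4] append(b, 2) — a=0 b=1,2,3,4,5,6 (map FFFFFFF.....)
[5] unlink(b) — a=0 (map F...........)
[6] create(c) — a=0 c=1 (map FF..........)
[7] create(b) — a=0 b=2 c=1 (map FFF.........)
[8] unlink(b) — a=0 c=1 (map FF..........)
[9] create(b) — a=0 b=2 c=1 (map FFF.........)
[10] unlink(a) — b=2 c=1 (map .FF.........)
[11] unlink(b) — c=1 (map .F..........)
[12] unlink(c) —  (map ............)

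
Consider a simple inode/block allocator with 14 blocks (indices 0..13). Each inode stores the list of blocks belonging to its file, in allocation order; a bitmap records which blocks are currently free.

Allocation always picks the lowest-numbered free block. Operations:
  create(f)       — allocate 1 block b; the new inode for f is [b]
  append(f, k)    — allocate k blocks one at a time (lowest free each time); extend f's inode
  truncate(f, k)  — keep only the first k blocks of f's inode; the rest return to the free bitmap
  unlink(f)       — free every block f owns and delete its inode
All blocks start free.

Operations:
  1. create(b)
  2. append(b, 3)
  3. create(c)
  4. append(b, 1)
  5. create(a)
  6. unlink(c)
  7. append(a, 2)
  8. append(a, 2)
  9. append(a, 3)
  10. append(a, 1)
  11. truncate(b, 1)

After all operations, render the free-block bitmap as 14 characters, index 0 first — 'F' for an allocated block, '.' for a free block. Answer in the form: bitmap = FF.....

[1] create(b) — b=0 (map F.............)
[2] append(b, 3) — b=0,1,2,3 (map FFFF..........)
[3] create(c) — b=0,1,2,3 c=4 (map FFFFF.........)
[4] append(b, 1) — b=0,1,2,3,5 c=4 (map FFFFFF........)
[5] create(a) — a=6 b=0,1,2,3,5 c=4 (map FFFFFFF.......)
[6] unlink(c) — a=6 b=0,1,2,3,5 (map FFFF.FF.......)
[7] append(a, 2) — a=6,4,7 b=0,1,2,3,5 (map FFFFFFFF......)
[8] append(a, 2) — a=6,4,7,8,9 b=0,1,2,3,5 (map FFFFFFFFFF....)
[9] append(a, 3) — a=6,4,7,8,9,10,11,12 b=0,1,2,3,5 (map FFFFFFFFFFFFF.)
[10] append(a, 1) — a=6,4,7,8,9,10,11,12,13 b=0,1,2,3,5 (map FFFFFFFFFFFFFF)
[11] truncate(b, 1) — a=6,4,7,8,9,10,11,12,13 b=0 (map F...F.FFFFFFFF)

bitmap = F...F.FFFFFFFF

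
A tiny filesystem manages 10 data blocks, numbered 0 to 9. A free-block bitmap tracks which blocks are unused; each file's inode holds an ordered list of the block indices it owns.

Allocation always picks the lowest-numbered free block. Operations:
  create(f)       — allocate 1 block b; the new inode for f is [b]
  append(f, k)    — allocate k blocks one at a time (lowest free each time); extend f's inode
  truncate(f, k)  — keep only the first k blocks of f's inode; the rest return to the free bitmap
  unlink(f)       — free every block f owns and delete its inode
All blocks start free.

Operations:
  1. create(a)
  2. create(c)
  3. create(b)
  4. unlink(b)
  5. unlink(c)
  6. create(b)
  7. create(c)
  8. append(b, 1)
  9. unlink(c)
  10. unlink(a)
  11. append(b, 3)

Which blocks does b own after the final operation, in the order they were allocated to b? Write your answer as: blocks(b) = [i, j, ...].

blocks(b) = [1, 3, 0, 2, 4]

after create(a) → a:[0]  free=[F.........]
after create(c) → a:[0], c:[1]  free=[FF........]
after create(b) → a:[0], b:[2], c:[1]  free=[FFF.......]
after unlink(b) → a:[0], c:[1]  free=[FF........]
after unlink(c) → a:[0]  free=[F.........]
after create(b) → a:[0], b:[1]  free=[FF........]
after create(c) → a:[0], b:[1], c:[2]  free=[FFF.......]
after append(b, 1) → a:[0], b:[1, 3], c:[2]  free=[FFFF......]
after unlink(c) → a:[0], b:[1, 3]  free=[FF.F......]
after unlink(a) → b:[1, 3]  free=[.F.F......]
after append(b, 3) → b:[1, 3, 0, 2, 4]  free=[FFFFF.....]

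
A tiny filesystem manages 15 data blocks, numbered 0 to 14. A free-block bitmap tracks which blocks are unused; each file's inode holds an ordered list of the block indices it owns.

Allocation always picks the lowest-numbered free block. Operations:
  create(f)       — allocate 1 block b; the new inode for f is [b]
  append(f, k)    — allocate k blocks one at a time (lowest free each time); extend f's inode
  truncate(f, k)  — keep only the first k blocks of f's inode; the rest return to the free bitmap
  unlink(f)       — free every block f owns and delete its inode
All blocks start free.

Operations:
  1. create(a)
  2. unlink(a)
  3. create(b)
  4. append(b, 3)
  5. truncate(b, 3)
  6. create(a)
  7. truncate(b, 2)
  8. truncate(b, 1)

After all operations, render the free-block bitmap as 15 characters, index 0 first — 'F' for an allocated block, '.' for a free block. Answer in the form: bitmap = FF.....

create(a): bitmap=F.............. | a=[0]
unlink(a): bitmap=............... | 
create(b): bitmap=F.............. | b=[0]
append(b, 3): bitmap=FFFF........... | b=[0, 1, 2, 3]
truncate(b, 3): bitmap=FFF............ | b=[0, 1, 2]
create(a): bitmap=FFFF........... | a=[3] b=[0, 1, 2]
truncate(b, 2): bitmap=FF.F........... | a=[3] b=[0, 1]
truncate(b, 1): bitmap=F..F........... | a=[3] b=[0]

bitmap = F..F...........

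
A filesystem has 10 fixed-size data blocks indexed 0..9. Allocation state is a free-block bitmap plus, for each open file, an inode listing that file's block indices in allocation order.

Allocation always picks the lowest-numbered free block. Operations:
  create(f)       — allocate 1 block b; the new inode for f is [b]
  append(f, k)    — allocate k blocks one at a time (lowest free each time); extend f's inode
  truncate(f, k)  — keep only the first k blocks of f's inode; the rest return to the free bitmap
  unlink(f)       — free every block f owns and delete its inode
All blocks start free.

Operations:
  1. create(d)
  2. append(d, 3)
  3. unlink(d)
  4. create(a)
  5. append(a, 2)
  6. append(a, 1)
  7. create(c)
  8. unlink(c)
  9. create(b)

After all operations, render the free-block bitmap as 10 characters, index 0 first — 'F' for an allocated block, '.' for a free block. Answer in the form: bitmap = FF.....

after create(d) → d:[0]  free=[F.........]
after append(d, 3) → d:[0, 1, 2, 3]  free=[FFFF......]
after unlink(d) →   free=[..........]
after create(a) → a:[0]  free=[F.........]
after append(a, 2) → a:[0, 1, 2]  free=[FFF.......]
after append(a, 1) → a:[0, 1, 2, 3]  free=[FFFF......]
after create(c) → a:[0, 1, 2, 3], c:[4]  free=[FFFFF.....]
after unlink(c) → a:[0, 1, 2, 3]  free=[FFFF......]
after create(b) → a:[0, 1, 2, 3], b:[4]  free=[FFFFF.....]

bitmap = FFFFF.....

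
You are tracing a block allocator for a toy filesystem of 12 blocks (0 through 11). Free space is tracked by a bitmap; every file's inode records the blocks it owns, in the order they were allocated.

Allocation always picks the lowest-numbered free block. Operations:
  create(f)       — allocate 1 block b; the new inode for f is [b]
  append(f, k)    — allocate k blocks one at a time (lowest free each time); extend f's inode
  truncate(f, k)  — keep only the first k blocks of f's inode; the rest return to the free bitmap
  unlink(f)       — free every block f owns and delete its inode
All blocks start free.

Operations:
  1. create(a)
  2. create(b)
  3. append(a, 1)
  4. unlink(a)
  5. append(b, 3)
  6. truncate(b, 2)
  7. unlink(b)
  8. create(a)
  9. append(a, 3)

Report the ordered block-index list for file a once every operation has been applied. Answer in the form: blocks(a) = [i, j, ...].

after create(a) → a:[0]  free=[F...........]
after create(b) → a:[0], b:[1]  free=[FF..........]
after append(a, 1) → a:[0, 2], b:[1]  free=[FFF.........]
after unlink(a) → b:[1]  free=[.F..........]
after append(b, 3) → b:[1, 0, 2, 3]  free=[FFFF........]
after truncate(b, 2) → b:[1, 0]  free=[FF..........]
after unlink(b) →   free=[............]
after create(a) → a:[0]  free=[F...........]
after append(a, 3) → a:[0, 1, 2, 3]  free=[FFFF........]

blocks(a) = [0, 1, 2, 3]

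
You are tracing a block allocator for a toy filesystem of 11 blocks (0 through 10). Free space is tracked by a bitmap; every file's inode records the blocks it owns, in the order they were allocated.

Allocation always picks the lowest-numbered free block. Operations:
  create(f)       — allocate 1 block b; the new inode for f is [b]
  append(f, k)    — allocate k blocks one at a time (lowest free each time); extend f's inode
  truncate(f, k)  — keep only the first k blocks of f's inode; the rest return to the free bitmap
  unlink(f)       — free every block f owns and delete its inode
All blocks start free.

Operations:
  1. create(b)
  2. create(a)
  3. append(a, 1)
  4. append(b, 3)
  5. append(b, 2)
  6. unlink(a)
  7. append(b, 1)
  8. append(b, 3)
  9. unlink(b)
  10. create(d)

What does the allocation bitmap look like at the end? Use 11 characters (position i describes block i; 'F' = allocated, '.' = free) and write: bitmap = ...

bitmap = F..........

after create(b) → b:[0]  free=[F..........]
after create(a) → a:[1], b:[0]  free=[FF.........]
after append(a, 1) → a:[1, 2], b:[0]  free=[FFF........]
after append(b, 3) → a:[1, 2], b:[0, 3, 4, 5]  free=[FFFFFF.....]
after append(b, 2) → a:[1, 2], b:[0, 3, 4, 5, 6, 7]  free=[FFFFFFFF...]
after unlink(a) → b:[0, 3, 4, 5, 6, 7]  free=[F..FFFFF...]
after append(b, 1) → b:[0, 3, 4, 5, 6, 7, 1]  free=[FF.FFFFF...]
after append(b, 3) → b:[0, 3, 4, 5, 6, 7, 1, 2, 8, 9]  free=[FFFFFFFFFF.]
after unlink(b) →   free=[...........]
after create(d) → d:[0]  free=[F..........]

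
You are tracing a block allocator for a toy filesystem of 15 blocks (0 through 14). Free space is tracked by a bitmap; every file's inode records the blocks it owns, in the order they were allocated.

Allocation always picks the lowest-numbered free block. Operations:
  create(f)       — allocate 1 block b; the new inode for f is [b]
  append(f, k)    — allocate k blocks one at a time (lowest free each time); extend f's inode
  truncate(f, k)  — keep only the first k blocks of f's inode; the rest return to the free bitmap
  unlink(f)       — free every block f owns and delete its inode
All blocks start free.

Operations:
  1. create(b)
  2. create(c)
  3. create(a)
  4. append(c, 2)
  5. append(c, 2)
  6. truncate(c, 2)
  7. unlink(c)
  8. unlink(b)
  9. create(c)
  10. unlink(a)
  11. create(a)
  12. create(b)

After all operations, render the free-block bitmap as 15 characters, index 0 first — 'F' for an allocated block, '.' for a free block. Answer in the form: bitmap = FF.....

bitmap = FFF............

[1] create(b) — b=0 (map F..............)
[2] create(c) — b=0 c=1 (map FF.............)
[3] create(a) — a=2 b=0 c=1 (map FFF............)
[4] append(c, 2) — a=2 b=0 c=1,3,4 (map FFFFF..........)
[5] append(c, 2) — a=2 b=0 c=1,3,4,5,6 (map FFFFFFF........)
[6] truncate(c, 2) — a=2 b=0 c=1,3 (map FFFF...........)
[7] unlink(c) — a=2 b=0 (map F.F............)
[8] unlink(b) — a=2 (map ..F............)
[9] create(c) — a=2 c=0 (map F.F............)
[10] unlink(a) — c=0 (map F..............)
[11] create(a) — a=1 c=0 (map FF.............)
[12] create(b) — a=1 b=2 c=0 (map FFF............)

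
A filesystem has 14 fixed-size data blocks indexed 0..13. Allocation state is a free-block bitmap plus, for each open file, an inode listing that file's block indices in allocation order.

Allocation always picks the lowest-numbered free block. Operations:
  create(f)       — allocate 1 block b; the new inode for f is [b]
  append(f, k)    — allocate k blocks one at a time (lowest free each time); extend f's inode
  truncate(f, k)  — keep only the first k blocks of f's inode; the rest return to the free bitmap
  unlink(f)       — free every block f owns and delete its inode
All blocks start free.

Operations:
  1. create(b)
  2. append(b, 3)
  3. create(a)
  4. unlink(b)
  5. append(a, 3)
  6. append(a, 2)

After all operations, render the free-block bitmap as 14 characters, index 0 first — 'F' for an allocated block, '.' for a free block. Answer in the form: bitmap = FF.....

after create(b) → b:[0]  free=[F.............]
after append(b, 3) → b:[0, 1, 2, 3]  free=[FFFF..........]
after create(a) → a:[4], b:[0, 1, 2, 3]  free=[FFFFF.........]
after unlink(b) → a:[4]  free=[....F.........]
after append(a, 3) → a:[4, 0, 1, 2]  free=[FFF.F.........]
after append(a, 2) → a:[4, 0, 1, 2, 3, 5]  free=[FFFFFF........]

bitmap = FFFFFF........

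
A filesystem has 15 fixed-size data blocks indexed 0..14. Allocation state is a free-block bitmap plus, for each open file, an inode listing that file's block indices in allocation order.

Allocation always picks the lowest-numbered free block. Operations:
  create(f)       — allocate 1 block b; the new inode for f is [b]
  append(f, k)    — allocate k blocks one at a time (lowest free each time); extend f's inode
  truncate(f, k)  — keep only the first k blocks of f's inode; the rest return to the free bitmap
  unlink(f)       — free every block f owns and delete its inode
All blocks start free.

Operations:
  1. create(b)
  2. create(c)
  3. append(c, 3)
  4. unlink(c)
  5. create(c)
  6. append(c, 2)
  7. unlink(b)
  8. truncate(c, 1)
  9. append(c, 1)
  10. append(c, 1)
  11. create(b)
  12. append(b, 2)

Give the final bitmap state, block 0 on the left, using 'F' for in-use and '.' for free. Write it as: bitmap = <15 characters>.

  1. create(b)  ⇒  F..............  {b→[0]}
  2. create(c)  ⇒  FF.............  {b→[0]; c→[1]}
  3. append(c, 3)  ⇒  FFFFF..........  {b→[0]; c→[1, 2, 3, 4]}
  4. unlink(c)  ⇒  F..............  {b→[0]}
  5. create(c)  ⇒  FF.............  {b→[0]; c→[1]}
  6. append(c, 2)  ⇒  FFFF...........  {b→[0]; c→[1, 2, 3]}
  7. unlink(b)  ⇒  .FFF...........  {c→[1, 2, 3]}
  8. truncate(c, 1)  ⇒  .F.............  {c→[1]}
  9. append(c, 1)  ⇒  FF.............  {c→[1, 0]}
  10. append(c, 1)  ⇒  FFF............  {c→[1, 0, 2]}
  11. create(b)  ⇒  FFFF...........  {b→[3]; c→[1, 0, 2]}
  12. append(b, 2)  ⇒  FFFFFF.........  {b→[3, 4, 5]; c→[1, 0, 2]}

bitmap = FFFFFF.........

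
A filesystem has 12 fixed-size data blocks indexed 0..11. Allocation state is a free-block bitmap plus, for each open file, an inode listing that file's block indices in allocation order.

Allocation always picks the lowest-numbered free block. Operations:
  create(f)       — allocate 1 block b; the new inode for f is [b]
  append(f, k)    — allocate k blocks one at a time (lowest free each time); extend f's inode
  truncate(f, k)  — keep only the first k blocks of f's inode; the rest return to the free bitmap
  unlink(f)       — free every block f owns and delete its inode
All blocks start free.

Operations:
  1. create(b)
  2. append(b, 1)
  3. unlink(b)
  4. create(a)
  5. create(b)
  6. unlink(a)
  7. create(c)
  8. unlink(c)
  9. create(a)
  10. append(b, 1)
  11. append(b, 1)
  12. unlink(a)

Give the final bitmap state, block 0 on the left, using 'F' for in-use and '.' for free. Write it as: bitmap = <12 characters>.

create(b): bitmap=F........... | b=[0]
append(b, 1): bitmap=FF.......... | b=[0, 1]
unlink(b): bitmap=............ | 
create(a): bitmap=F........... | a=[0]
create(b): bitmap=FF.......... | a=[0] b=[1]
unlink(a): bitmap=.F.......... | b=[1]
create(c): bitmap=FF.......... | b=[1] c=[0]
unlink(c): bitmap=.F.......... | b=[1]
create(a): bitmap=FF.......... | a=[0] b=[1]
append(b, 1): bitmap=FFF......... | a=[0] b=[1, 2]
append(b, 1): bitmap=FFFF........ | a=[0] b=[1, 2, 3]
unlink(a): bitmap=.FFF........ | b=[1, 2, 3]

bitmap = .FFF........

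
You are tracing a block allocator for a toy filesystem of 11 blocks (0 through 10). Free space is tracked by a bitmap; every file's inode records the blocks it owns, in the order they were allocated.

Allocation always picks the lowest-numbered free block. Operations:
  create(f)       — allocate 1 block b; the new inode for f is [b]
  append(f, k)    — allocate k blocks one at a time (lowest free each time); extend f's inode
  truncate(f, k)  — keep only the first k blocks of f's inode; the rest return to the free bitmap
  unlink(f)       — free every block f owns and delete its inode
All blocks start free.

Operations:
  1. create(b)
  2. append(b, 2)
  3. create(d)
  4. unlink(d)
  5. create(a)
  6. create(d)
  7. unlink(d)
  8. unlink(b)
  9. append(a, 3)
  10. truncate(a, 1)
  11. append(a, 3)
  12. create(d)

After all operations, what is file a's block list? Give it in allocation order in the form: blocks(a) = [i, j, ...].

blocks(a) = [3, 0, 1, 2]

  1. create(b)  ⇒  F..........  {b→[0]}
  2. append(b, 2)  ⇒  FFF........  {b→[0, 1, 2]}
  3. create(d)  ⇒  FFFF.......  {b→[0, 1, 2]; d→[3]}
  4. unlink(d)  ⇒  FFF........  {b→[0, 1, 2]}
  5. create(a)  ⇒  FFFF.......  {a→[3]; b→[0, 1, 2]}
  6. create(d)  ⇒  FFFFF......  {a→[3]; b→[0, 1, 2]; d→[4]}
  7. unlink(d)  ⇒  FFFF.......  {a→[3]; b→[0, 1, 2]}
  8. unlink(b)  ⇒  ...F.......  {a→[3]}
  9. append(a, 3)  ⇒  FFFF.......  {a→[3, 0, 1, 2]}
  10. truncate(a, 1)  ⇒  ...F.......  {a→[3]}
  11. append(a, 3)  ⇒  FFFF.......  {a→[3, 0, 1, 2]}
  12. create(d)  ⇒  FFFFF......  {a→[3, 0, 1, 2]; d→[4]}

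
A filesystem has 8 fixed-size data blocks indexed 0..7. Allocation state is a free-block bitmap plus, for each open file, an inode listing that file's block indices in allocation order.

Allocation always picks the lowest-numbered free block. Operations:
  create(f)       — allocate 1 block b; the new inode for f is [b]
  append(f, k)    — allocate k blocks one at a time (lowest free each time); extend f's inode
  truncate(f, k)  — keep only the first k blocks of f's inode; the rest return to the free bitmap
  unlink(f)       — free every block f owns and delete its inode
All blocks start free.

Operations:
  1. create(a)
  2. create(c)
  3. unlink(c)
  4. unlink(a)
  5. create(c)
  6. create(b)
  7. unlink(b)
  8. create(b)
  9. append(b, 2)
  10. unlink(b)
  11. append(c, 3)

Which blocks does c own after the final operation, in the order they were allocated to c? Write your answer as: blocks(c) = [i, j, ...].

after create(a) → a:[0]  free=[F.......]
after create(c) → a:[0], c:[1]  free=[FF......]
after unlink(c) → a:[0]  free=[F.......]
after unlink(a) →   free=[........]
after create(c) → c:[0]  free=[F.......]
after create(b) → b:[1], c:[0]  free=[FF......]
after unlink(b) → c:[0]  free=[F.......]
after create(b) → b:[1], c:[0]  free=[FF......]
after append(b, 2) → b:[1, 2, 3], c:[0]  free=[FFFF....]
after unlink(b) → c:[0]  free=[F.......]
after append(c, 3) → c:[0, 1, 2, 3]  free=[FFFF....]

blocks(c) = [0, 1, 2, 3]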